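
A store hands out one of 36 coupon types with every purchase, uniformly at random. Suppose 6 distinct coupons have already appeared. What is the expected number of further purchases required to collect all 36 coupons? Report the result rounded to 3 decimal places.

143.820

From k distinct to k+1 distinct takes on average 36/(36-k) purchases.
Sum over k = 6,...,35: E = 36/30 + 36/29 + 36/28 + ... + 36/2 + 36/1 = 143.8195.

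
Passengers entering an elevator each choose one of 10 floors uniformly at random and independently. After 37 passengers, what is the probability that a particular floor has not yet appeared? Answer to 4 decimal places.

0.0203

Each passenger misses the fixed floor with probability (10-1)/10 = 9/10, independently.
P(still missing after 37) = (9/10)^37 = 0.02028.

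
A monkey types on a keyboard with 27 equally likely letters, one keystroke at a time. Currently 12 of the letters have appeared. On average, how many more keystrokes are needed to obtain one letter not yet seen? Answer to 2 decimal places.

1.80

The number of keystrokes until the next new letter is geometric with success probability 15/27, so its mean is 27/15.
E = 27/15 = 1.800.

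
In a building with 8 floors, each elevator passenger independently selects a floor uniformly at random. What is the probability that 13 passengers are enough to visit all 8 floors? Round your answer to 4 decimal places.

0.1393

By inclusion–exclusion over which floors are missing,
P(all seen) = Σ_{j=0}^{8} (-1)^j C(8,j)((8-j)/8)^13
= 1.00000 - 1.40992 + 0.66520 - 0.12434 + 0.00854 - 0.00016 + 0.00000 - 0.00000 + 0.00000
= 0.13932.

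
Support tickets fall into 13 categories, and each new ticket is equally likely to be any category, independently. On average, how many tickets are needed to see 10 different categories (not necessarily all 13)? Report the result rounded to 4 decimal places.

Going from k to k+1 distinct takes a geometric number of tickets with mean 13/(13-k).
Sum over k = 0,...,9: E = 13/13 + 13/12 + 13/11 + ... + 13/5 + 13/4 = 17.50841.

17.5084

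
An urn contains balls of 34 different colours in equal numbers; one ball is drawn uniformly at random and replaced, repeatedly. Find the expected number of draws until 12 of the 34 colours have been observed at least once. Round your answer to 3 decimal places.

With k distinct colours already seen, the next new one arrives after an expected 34/(34-k) draws.
Sum over k = 0,...,11: E = 34/34 + 34/33 + 34/32 + ... + 34/24 + 34/23 = 14.5315.

14.531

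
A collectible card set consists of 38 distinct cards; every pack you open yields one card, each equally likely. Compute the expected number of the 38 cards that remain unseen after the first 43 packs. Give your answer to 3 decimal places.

For each card, P(unseen after 43) = (37/38)^43 = 0.3177.
By linearity of expectation, E[unseen] = 38·(37/38)^43 = 12.0716.

12.072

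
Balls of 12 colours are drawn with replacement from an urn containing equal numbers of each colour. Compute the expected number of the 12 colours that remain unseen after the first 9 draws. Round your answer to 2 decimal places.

5.48

For each colour, P(unseen after 9) = (11/12)^9 = 0.457.
By linearity of expectation, E[unseen] = 12·(11/12)^9 = 5.484.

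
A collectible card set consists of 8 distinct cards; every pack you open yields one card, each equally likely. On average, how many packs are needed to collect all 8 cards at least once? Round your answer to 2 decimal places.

Split into phases: going from k distinct to k+1 distinct takes on average 8/(8-k) packs.
E[T] = 8/8 + 8/7 + 8/6 + ... + 8/2 + 8/1 = 8·H_{8}.
H_{8} = 2.718, so E[T] = 21.743.

21.74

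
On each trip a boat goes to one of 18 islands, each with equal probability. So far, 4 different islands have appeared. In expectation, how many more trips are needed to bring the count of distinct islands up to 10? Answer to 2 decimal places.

The wait to go from k to k+1 distinct islands is geometric with mean 18/(18-k).
Sum over k = 4,...,9: E = 18/14 + 18/13 + 18/12 + 18/11 + 18/10 + 18/9 = 9.607.

9.61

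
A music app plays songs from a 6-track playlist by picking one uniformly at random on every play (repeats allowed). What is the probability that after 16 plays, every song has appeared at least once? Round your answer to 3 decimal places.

0.698

By inclusion–exclusion over which songs are missing,
P(all seen) = Σ_{j=0}^{6} (-1)^j C(6,j)((6-j)/6)^16
= 1.0000 - 0.3245 + 0.0228 - 0.0003 + 0.0000 - 0.0000 + 0.0000
= 0.6980.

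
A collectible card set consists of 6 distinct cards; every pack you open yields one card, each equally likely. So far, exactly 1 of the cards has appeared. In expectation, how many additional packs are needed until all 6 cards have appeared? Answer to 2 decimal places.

From k distinct to k+1 distinct takes on average 6/(6-k) packs.
Sum over k = 1,...,5: E = 6/5 + 6/4 + 6/3 + 6/2 + 6/1 = 13.700.

13.70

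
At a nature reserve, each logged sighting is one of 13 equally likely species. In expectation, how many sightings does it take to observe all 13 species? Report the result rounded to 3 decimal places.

The wait to go from k to k+1 distinct species is geometric with mean 13/(13-k).
E[T] = 13/13 + 13/12 + 13/11 + ... + 13/2 + 13/1 = 13·H_{13}.
H_{13} = 3.1801, so E[T] = 41.3417.

41.342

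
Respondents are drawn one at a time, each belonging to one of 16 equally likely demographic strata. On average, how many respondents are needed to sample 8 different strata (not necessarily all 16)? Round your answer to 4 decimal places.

Going from k to k+1 distinct takes a geometric number of respondents with mean 16/(16-k).
Sum over k = 0,...,7: E = 16/16 + 16/15 + 16/14 + ... + 16/10 + 16/9 = 10.60595.

10.6059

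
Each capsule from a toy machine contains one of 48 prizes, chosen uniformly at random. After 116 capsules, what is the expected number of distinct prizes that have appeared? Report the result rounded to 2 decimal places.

For each prize, P(seen in 116 capsules) = 1 - (47/48)^116 = 0.913.
By linearity of expectation, E[distinct seen] = 48·(1 - (47/48)^116) = 43.825.

43.83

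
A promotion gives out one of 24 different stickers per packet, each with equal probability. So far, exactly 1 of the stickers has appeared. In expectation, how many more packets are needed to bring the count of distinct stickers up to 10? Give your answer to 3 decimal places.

With k distinct stickers already seen, the next new one takes an expected 24/(24-k) packets.
Sum over k = 1,...,9: E = 24/23 + 24/22 + 24/21 + ... + 24/16 + 24/15 = 11.5855.

11.586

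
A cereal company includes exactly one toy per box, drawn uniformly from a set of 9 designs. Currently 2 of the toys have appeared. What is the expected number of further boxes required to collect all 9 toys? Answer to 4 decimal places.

23.3357

The wait to go from k to k+1 distinct toys is geometric with mean 9/(9-k).
Sum over k = 2,...,8: E = 9/7 + 9/6 + 9/5 + ... + 9/2 + 9/1 = 23.33571.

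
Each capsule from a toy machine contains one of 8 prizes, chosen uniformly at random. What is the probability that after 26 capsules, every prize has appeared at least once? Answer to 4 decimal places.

By inclusion–exclusion over which prizes are missing,
P(all seen) = Σ_{j=0}^{8} (-1)^j C(8,j)((8-j)/8)^26
= 1.00000 - 0.24848 + 0.01580 - 0.00028 + 0.00000 - 0.00000 + 0.00000 - 0.00000 + 0.00000
= 0.76704.

0.7670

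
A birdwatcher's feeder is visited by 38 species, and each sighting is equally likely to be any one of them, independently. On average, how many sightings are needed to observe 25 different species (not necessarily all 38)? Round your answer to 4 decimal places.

With k distinct species already seen, the next new one arrives after an expected 38/(38-k) sightings.
Sum over k = 0,...,24: E = 38/38 + 38/37 + 38/36 + ... + 38/15 + 38/14 = 39.81519.

39.8152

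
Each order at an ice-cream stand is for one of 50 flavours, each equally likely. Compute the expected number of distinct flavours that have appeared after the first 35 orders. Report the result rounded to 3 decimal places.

For each flavour, P(seen in 35 orders) = 1 - (49/50)^35 = 0.5069.
By linearity of expectation, E[distinct seen] = 50·(1 - (49/50)^35) = 25.3463.

25.346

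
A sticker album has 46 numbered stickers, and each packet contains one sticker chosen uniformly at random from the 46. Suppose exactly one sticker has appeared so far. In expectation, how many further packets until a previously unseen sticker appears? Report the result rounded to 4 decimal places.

1.0222

The number of packets until the next new sticker is geometric with success probability 45/46, so its mean is 46/45.
E = 46/45 = 1.02222.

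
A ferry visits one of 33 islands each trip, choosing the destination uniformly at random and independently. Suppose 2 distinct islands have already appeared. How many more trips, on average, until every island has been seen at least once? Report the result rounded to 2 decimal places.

132.90

From k distinct to k+1 distinct takes on average 33/(33-k) trips.
Sum over k = 2,...,32: E = 33/31 + 33/30 + 33/29 + ... + 33/2 + 33/1 = 132.899.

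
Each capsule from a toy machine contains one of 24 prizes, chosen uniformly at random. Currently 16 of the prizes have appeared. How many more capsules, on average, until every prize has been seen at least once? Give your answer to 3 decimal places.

The wait to go from k to k+1 distinct prizes is geometric with mean 24/(24-k).
Sum over k = 16,...,23: E = 24/8 + 24/7 + 24/6 + ... + 24/2 + 24/1 = 65.2286.

65.229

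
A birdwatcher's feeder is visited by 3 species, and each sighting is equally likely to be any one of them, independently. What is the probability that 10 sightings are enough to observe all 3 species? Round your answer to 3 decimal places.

0.948

By inclusion–exclusion over which species are missing,
P(all seen) = Σ_{j=0}^{3} (-1)^j C(3,j)((3-j)/3)^10
= 1.0000 - 0.0520 + 0.0001 - 0.0000
= 0.9480.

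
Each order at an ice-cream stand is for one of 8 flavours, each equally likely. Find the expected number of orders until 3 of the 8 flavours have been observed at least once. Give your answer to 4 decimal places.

With k distinct flavours already seen, the next new one arrives after an expected 8/(8-k) orders.
Sum over k = 0,...,2: E = 8/8 + 8/7 + 8/6 = 3.47619.

3.4762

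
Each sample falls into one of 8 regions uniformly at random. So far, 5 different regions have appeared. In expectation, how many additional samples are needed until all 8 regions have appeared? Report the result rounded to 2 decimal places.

14.67

From k distinct to k+1 distinct takes on average 8/(8-k) samples.
Sum over k = 5,...,7: E = 8/3 + 8/2 + 8/1 = 14.667.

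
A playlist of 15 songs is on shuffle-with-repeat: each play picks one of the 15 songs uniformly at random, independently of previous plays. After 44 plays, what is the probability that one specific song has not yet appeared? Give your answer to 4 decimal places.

0.0480

Each play misses the fixed song with probability (15-1)/15 = 14/15, independently.
P(still missing after 44) = (14/15)^44 = 0.04804.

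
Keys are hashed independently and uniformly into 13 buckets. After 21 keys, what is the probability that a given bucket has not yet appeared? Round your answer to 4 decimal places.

0.1862

Each key misses the fixed bucket with probability (13-1)/13 = 12/13, independently.
P(still missing after 21) = (12/13)^21 = 0.18621.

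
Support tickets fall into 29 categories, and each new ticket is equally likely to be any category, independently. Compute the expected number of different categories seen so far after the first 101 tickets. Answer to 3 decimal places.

For each category, P(seen in 101 tickets) = 1 - (28/29)^101 = 0.9711.
By linearity of expectation, E[distinct seen] = 29·(1 - (28/29)^101) = 28.1622.

28.162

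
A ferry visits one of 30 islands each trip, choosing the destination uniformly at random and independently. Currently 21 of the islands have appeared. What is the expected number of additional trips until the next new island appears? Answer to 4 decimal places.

3.3333

The number of trips until the next new island is geometric with success probability 9/30, so its mean is 30/9.
E = 30/9 = 3.33333.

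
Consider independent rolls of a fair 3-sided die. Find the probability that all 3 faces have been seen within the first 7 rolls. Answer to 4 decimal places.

By inclusion–exclusion over which faces are missing,
P(all seen) = Σ_{j=0}^{3} (-1)^j C(3,j)((3-j)/3)^7
= 1.00000 - 0.17558 + 0.00137 - 0.00000
= 0.82579.

0.8258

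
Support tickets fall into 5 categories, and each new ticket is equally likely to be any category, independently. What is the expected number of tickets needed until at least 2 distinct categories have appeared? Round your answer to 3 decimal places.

Going from k to k+1 distinct takes a geometric number of tickets with mean 5/(5-k).
Sum over k = 0,...,1: E = 5/5 + 5/4 = 2.2500.

2.250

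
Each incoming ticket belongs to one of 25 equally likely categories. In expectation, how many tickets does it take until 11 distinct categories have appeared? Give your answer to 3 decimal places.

With k distinct categories already seen, the next new one arrives after an expected 25/(25-k) tickets.
Sum over k = 0,...,10: E = 25/25 + 25/24 + 25/23 + ... + 25/16 + 25/15 = 14.1099.

14.110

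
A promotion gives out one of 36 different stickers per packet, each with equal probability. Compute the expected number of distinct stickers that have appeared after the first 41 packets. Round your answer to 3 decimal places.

24.658

For each sticker, P(seen in 41 packets) = 1 - (35/36)^41 = 0.6849.
By linearity of expectation, E[distinct seen] = 36·(1 - (35/36)^41) = 24.6580.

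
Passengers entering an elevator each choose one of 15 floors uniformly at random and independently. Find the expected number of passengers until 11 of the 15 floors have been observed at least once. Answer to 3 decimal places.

Going from k to k+1 distinct takes a geometric number of passengers with mean 15/(15-k).
Sum over k = 0,...,10: E = 15/15 + 15/14 + 15/13 + ... + 15/6 + 15/5 = 18.5234.

18.523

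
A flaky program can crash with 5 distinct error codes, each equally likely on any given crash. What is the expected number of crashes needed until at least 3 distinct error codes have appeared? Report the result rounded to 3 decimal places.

With k distinct error codes already seen, the next new one arrives after an expected 5/(5-k) crashes.
Sum over k = 0,...,2: E = 5/5 + 5/4 + 5/3 = 3.9167.

3.917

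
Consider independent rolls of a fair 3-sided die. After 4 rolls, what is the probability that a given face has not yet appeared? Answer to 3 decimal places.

0.198

Each roll misses the fixed face with probability (3-1)/3 = 2/3, independently.
P(still missing after 4) = (2/3)^4 = 0.1975.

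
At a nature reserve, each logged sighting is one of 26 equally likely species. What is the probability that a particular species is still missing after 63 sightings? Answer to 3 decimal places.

Each sighting misses the fixed species with probability (26-1)/26 = 25/26, independently.
P(still missing after 63) = (25/26)^63 = 0.0845.

0.085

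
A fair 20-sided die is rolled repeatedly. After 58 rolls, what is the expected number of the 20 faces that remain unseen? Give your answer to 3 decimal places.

For each face, P(unseen after 58) = (19/20)^58 = 0.0510.
By linearity of expectation, E[unseen] = 20·(19/20)^58 = 1.0209.

1.021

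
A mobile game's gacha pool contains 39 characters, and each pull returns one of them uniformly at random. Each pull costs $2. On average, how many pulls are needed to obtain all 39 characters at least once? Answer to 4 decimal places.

165.8882

The wait to go from k to k+1 distinct characters is geometric with mean 39/(39-k).
E[T] = 39/39 + 39/38 + 39/37 + ... + 39/2 + 39/1 = 39·H_{39}.
H_{39} = 4.25354, so E[T] = 165.88818.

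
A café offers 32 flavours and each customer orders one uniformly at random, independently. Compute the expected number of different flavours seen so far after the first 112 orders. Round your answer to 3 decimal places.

For each flavour, P(seen in 112 orders) = 1 - (31/32)^112 = 0.9714.
By linearity of expectation, E[distinct seen] = 32·(1 - (31/32)^112) = 31.0862.

31.086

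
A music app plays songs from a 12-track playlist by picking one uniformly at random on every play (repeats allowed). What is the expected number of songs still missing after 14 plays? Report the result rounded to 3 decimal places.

For each song, P(unseen after 14) = (11/12)^14 = 0.2958.
By linearity of expectation, E[unseen] = 12·(11/12)^14 = 3.5493.

3.549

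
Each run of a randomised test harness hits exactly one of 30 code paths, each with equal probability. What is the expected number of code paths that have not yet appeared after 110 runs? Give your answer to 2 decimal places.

0.72

For each code path, P(unseen after 110) = (29/30)^110 = 0.024.
By linearity of expectation, E[unseen] = 30·(29/30)^110 = 0.720.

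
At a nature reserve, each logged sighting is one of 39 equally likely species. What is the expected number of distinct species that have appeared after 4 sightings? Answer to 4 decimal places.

For each species, P(seen in 4 sightings) = 1 - (38/39)^4 = 0.09869.
By linearity of expectation, E[distinct seen] = 39·(1 - (38/39)^4) = 3.84877.

3.8488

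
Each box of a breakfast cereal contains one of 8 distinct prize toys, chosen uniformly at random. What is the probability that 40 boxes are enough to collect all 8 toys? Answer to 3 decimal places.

0.962

Let A_i be the event that toy i is missing after 40 boxes. By inclusion–exclusion on the A_i,
P(all seen) = Σ_{j=0}^{8} (-1)^j C(8,j)((8-j)/8)^40
= 1.0000 - 0.0383 + 0.0003 - 0.0000 + 0.0000 - 0.0000 + 0.0000 - 0.0000 + 0.0000
= 0.9620.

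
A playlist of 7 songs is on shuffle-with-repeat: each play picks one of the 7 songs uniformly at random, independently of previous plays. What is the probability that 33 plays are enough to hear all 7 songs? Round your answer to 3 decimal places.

0.957

By inclusion–exclusion over which songs are missing,
P(all seen) = Σ_{j=0}^{7} (-1)^j C(7,j)((7-j)/7)^33
= 1.0000 - 0.0432 + 0.0003 - 0.0000 + 0.0000 - 0.0000 + 0.0000 - 0.0000
= 0.9571.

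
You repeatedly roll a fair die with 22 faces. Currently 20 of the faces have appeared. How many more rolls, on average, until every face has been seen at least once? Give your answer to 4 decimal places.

From k distinct to k+1 distinct takes on average 22/(22-k) rolls.
Sum over k = 20,...,21: E = 22/2 + 22/1 = 33.00000.

33.0000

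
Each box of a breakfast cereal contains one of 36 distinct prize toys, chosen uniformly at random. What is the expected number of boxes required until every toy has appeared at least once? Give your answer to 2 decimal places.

150.28

The wait to go from k to k+1 distinct toys is geometric with mean 36/(36-k).
E[T] = 36/36 + 36/35 + 36/34 + ... + 36/2 + 36/1 = 36·H_{36}.
H_{36} = 4.175, so E[T] = 150.284.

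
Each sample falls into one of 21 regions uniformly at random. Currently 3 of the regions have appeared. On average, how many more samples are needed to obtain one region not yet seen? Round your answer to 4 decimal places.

1.1667

Each sample yields a new region with probability (21-3)/21 = 18/21, so the wait is geometric with mean 21/18.
E = 21/18 = 1.16667.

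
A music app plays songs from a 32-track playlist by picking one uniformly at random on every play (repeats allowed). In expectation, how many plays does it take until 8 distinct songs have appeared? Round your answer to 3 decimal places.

9.041

Going from k to k+1 distinct takes a geometric number of plays with mean 32/(32-k).
Sum over k = 0,...,7: E = 32/32 + 32/31 + 32/30 + ... + 32/26 + 32/25 = 9.0412.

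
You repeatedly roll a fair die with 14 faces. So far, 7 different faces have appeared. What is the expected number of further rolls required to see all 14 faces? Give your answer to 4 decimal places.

The wait to go from k to k+1 distinct faces is geometric with mean 14/(14-k).
Sum over k = 7,...,13: E = 14/7 + 14/6 + 14/5 + ... + 14/2 + 14/1 = 36.30000.

36.3000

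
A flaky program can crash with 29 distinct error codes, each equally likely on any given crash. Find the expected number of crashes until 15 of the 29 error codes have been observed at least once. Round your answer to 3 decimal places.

With k distinct error codes already seen, the next new one arrives after an expected 29/(29-k) crashes.
Sum over k = 0,...,14: E = 29/29 + 29/28 + 29/27 + ... + 29/16 + 29/15 = 20.5927.

20.593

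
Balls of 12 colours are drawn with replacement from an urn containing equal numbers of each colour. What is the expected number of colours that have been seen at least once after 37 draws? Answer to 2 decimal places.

For each colour, P(seen in 37 draws) = 1 - (11/12)^37 = 0.960.
By linearity of expectation, E[distinct seen] = 12·(1 - (11/12)^37) = 11.520.

11.52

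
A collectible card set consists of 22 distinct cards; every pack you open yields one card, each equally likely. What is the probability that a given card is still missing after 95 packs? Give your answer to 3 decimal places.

Each pack misses the fixed card with probability (22-1)/22 = 21/22, independently.
P(still missing after 95) = (21/22)^95 = 0.0120.

0.012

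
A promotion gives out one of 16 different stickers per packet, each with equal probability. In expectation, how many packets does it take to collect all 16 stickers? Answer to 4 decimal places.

54.0917

The wait to go from k to k+1 distinct stickers is geometric with mean 16/(16-k).
E[T] = 16/16 + 16/15 + 16/14 + ... + 16/2 + 16/1 = 16·H_{16}.
H_{16} = 3.38073, so E[T] = 54.09166.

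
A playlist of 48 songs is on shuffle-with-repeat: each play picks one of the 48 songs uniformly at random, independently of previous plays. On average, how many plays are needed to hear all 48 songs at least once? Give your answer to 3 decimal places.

The wait to go from k to k+1 distinct songs is geometric with mean 48/(48-k).
E[T] = 48/48 + 48/47 + 48/46 + ... + 48/2 + 48/1 = 48·H_{48}.
H_{48} = 4.4588, so E[T] = 214.0223.

214.022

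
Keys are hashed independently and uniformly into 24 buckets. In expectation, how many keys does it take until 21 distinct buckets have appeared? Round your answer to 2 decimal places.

Going from k to k+1 distinct takes a geometric number of keys with mean 24/(24-k).
Sum over k = 0,...,20: E = 24/24 + 24/23 + 24/22 + ... + 24/5 + 24/4 = 46.623.

46.62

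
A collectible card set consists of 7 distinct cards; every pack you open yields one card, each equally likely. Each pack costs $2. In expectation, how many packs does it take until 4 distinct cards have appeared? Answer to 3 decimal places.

Going from k to k+1 distinct takes a geometric number of packs with mean 7/(7-k).
Sum over k = 0,...,3: E = 7/7 + 7/6 + 7/5 + 7/4 = 5.3167.

5.317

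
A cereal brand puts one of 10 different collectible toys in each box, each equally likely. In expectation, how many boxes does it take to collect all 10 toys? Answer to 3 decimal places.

The wait to go from k to k+1 distinct toys is geometric with mean 10/(10-k).
E[T] = 10/10 + 10/9 + 10/8 + ... + 10/2 + 10/1 = 10·H_{10}.
H_{10} = 2.9290, so E[T] = 29.2897.

29.290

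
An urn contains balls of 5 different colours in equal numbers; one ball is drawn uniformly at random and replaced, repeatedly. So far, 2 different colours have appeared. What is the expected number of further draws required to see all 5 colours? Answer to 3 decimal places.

9.167

The wait to go from k to k+1 distinct colours is geometric with mean 5/(5-k).
Sum over k = 2,...,4: E = 5/3 + 5/2 + 5/1 = 9.1667.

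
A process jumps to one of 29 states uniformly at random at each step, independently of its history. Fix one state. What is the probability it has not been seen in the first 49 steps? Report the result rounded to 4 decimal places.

0.1792

On each step the fixed state fails to appear with probability 28/29.
P(still missing after 49) = (28/29)^49 = 0.17916.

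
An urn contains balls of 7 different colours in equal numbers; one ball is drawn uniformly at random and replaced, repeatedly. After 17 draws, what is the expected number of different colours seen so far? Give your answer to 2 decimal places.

For each colour, P(seen in 17 draws) = 1 - (6/7)^17 = 0.927.
By linearity of expectation, E[distinct seen] = 7·(1 - (6/7)^17) = 6.491.

6.49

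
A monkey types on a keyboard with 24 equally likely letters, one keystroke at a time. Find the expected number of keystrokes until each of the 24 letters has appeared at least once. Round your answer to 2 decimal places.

90.62

After k distinct letters have appeared, the next keystroke gives a new one with probability (24-k)/24, so the expected wait for the (k+1)-th is 24/(24-k).
E[T] = 24/24 + 24/23 + 24/22 + ... + 24/2 + 24/1 = 24·H_{24}.
H_{24} = 3.776, so E[T] = 90.623.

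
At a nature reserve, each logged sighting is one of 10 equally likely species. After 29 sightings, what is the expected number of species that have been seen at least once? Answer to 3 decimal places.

9.529

For each species, P(seen in 29 sightings) = 1 - (9/10)^29 = 0.9529.
By linearity of expectation, E[distinct seen] = 10·(1 - (9/10)^29) = 9.5290.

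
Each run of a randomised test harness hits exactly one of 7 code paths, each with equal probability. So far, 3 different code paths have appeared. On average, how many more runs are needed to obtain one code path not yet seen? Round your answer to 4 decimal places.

Each run yields a new code path with probability (7-3)/7 = 4/7, so the wait is geometric with mean 7/4.
E = 7/4 = 1.75000.

1.7500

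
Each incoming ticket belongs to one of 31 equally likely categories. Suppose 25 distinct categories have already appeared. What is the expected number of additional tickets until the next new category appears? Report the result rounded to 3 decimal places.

Each ticket yields a new category with probability (31-25)/31 = 6/31, so the wait is geometric with mean 31/6.
E = 31/6 = 5.1667.

5.167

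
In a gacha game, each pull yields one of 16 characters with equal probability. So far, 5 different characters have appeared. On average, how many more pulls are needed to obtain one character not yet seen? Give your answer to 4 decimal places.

1.4545

The number of pulls until the next new character is geometric with success probability 11/16, so its mean is 16/11.
E = 16/11 = 1.45455.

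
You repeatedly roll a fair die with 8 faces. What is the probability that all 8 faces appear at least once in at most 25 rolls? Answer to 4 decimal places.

0.7366

By inclusion–exclusion over which faces are missing,
P(all seen) = Σ_{j=0}^{8} (-1)^j C(8,j)((8-j)/8)^25
= 1.00000 - 0.28398 + 0.02107 - 0.00044 + 0.00000 - 0.00000 + 0.00000 - 0.00000 + 0.00000
= 0.73665.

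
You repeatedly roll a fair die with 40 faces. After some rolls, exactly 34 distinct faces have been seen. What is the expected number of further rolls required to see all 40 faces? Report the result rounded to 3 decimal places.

98.000

From k distinct to k+1 distinct takes on average 40/(40-k) rolls.
Sum over k = 34,...,39: E = 40/6 + 40/5 + 40/4 + 40/3 + 40/2 + 40/1 = 98.0000.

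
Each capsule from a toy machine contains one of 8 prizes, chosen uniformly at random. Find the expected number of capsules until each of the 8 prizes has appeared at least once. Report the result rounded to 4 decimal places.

Split into phases: going from k distinct to k+1 distinct takes on average 8/(8-k) capsules.
E[T] = 8/8 + 8/7 + 8/6 + ... + 8/2 + 8/1 = 8·H_{8}.
H_{8} = 2.71786, so E[T] = 21.74286.

21.7429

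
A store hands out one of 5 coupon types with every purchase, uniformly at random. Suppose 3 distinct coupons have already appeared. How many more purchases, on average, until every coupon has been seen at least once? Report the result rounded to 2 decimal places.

7.50

With k distinct coupons already seen, the next new one takes an expected 5/(5-k) purchases.
Sum over k = 3,...,4: E = 5/2 + 5/1 = 7.500.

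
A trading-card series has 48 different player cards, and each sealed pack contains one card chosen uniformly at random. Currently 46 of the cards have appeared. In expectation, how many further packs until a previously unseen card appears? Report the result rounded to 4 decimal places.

The number of packs until the next new card is geometric with success probability 2/48, so its mean is 48/2.
E = 48/2 = 24.00000.

24.0000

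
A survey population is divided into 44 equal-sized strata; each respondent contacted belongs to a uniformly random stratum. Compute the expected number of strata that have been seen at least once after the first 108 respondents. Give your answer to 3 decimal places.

For each stratum, P(seen in 108 respondents) = 1 - (43/44)^108 = 0.9165.
By linearity of expectation, E[distinct seen] = 44·(1 - (43/44)^108) = 40.3259.

40.326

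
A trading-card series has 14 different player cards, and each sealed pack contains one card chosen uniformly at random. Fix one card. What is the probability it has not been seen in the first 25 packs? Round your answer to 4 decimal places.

0.1568

Each pack misses the fixed card with probability (14-1)/14 = 13/14, independently.
P(still missing after 25) = (13/14)^25 = 0.15681.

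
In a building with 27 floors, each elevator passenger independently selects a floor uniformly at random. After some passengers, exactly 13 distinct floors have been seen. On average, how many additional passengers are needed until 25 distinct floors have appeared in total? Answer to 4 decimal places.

With k distinct floors already seen, the next new one takes an expected 27/(27-k) passengers.
Sum over k = 13,...,24: E = 27/14 + 27/13 + 27/12 + ... + 27/4 + 27/3 = 47.29218.

47.2922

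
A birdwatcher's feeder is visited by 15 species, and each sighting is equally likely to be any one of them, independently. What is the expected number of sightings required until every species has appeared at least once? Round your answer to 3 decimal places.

49.773

After k distinct species have appeared, the next sighting gives a new one with probability (15-k)/15, so the expected wait for the (k+1)-th is 15/(15-k).
E[T] = 15/15 + 15/14 + 15/13 + ... + 15/2 + 15/1 = 15·H_{15}.
H_{15} = 3.3182, so E[T] = 49.7734.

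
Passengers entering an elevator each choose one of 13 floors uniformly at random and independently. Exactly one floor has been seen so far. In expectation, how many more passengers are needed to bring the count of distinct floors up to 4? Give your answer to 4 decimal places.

3.5652

From k distinct to k+1 distinct takes on average 13/(13-k) passengers.
Sum over k = 1,...,3: E = 13/12 + 13/11 + 13/10 = 3.56515.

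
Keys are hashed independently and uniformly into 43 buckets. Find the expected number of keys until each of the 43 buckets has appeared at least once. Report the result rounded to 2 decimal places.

187.05

Split into phases: going from k distinct to k+1 distinct takes on average 43/(43-k) keys.
E[T] = 43/43 + 43/42 + 43/41 + ... + 43/2 + 43/1 = 43·H_{43}.
H_{43} = 4.350, so E[T] = 187.050.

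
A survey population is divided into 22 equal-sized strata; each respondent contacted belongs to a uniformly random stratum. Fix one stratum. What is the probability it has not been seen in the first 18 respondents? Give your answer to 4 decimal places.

On each respondent the fixed stratum fails to appear with probability 21/22.
P(still missing after 18) = (21/22)^18 = 0.43285.

0.4329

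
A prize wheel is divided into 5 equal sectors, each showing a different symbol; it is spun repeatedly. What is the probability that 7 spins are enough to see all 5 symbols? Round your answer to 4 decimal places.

0.2150

By inclusion–exclusion over which symbols are missing,
P(all seen) = Σ_{j=0}^{5} (-1)^j C(5,j)((5-j)/5)^7
= 1.00000 - 1.04858 + 0.27994 - 0.01638 + 0.00006 - 0.00000
= 0.21504.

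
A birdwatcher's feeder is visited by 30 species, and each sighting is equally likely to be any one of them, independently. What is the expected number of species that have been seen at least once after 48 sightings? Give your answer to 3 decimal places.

24.106

For each species, P(seen in 48 sightings) = 1 - (29/30)^48 = 0.8035.
By linearity of expectation, E[distinct seen] = 30·(1 - (29/30)^48) = 24.1061.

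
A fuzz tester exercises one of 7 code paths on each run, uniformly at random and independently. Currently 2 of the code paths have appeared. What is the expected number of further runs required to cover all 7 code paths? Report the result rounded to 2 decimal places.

From k distinct to k+1 distinct takes on average 7/(7-k) runs.
Sum over k = 2,...,6: E = 7/5 + 7/4 + 7/3 + 7/2 + 7/1 = 15.983.

15.98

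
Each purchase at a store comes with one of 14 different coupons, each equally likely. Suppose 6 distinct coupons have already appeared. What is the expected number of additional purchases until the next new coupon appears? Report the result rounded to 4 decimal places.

Each purchase yields a new coupon with probability (14-6)/14 = 8/14, so the wait is geometric with mean 14/8.
E = 14/8 = 1.75000.

1.7500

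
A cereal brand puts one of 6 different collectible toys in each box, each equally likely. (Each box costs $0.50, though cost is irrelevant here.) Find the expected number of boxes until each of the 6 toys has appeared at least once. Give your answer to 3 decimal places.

14.700

After k distinct toys have appeared, the next box gives a new one with probability (6-k)/6, so the expected wait for the (k+1)-th is 6/(6-k).
E[T] = 6/6 + 6/5 + 6/4 + 6/3 + 6/2 + 6/1 = 6·H_{6}.
H_{6} = 2.4500, so E[T] = 14.7000.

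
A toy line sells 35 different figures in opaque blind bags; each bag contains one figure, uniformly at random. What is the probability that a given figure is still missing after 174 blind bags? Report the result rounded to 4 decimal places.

0.0064

On each blind bag the fixed figure fails to appear with probability 34/35.
P(still missing after 174) = (34/35)^174 = 0.00645.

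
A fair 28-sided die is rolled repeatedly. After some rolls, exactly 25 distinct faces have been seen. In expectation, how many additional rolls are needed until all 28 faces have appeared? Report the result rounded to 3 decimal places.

The wait to go from k to k+1 distinct faces is geometric with mean 28/(28-k).
Sum over k = 25,...,27: E = 28/3 + 28/2 + 28/1 = 51.3333.

51.333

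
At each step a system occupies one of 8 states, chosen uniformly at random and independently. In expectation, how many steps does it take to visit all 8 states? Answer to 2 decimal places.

After k distinct states have appeared, the next step gives a new one with probability (8-k)/8, so the expected wait for the (k+1)-th is 8/(8-k).
E[T] = 8/8 + 8/7 + 8/6 + ... + 8/2 + 8/1 = 8·H_{8}.
H_{8} = 2.718, so E[T] = 21.743.

21.74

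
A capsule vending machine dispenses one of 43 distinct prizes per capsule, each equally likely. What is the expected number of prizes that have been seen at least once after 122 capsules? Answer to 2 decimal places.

40.56

For each prize, P(seen in 122 capsules) = 1 - (42/43)^122 = 0.943.
By linearity of expectation, E[distinct seen] = 43·(1 - (42/43)^122) = 40.564.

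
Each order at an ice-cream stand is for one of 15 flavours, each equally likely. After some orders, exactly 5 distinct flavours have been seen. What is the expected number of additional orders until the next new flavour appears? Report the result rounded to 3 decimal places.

1.500

The number of orders until the next new flavour is geometric with success probability 10/15, so its mean is 15/10.
E = 15/10 = 1.5000.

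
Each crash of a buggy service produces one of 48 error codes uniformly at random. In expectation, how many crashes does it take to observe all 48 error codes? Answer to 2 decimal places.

214.02

After k distinct error codes have appeared, the next crash gives a new one with probability (48-k)/48, so the expected wait for the (k+1)-th is 48/(48-k).
E[T] = 48/48 + 48/47 + 48/46 + ... + 48/2 + 48/1 = 48·H_{48}.
H_{48} = 4.459, so E[T] = 214.022.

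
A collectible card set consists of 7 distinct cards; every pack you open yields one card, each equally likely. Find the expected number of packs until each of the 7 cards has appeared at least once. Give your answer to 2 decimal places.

The wait to go from k to k+1 distinct cards is geometric with mean 7/(7-k).
E[T] = 7/7 + 7/6 + 7/5 + ... + 7/2 + 7/1 = 7·H_{7}.
H_{7} = 2.593, so E[T] = 18.150.

18.15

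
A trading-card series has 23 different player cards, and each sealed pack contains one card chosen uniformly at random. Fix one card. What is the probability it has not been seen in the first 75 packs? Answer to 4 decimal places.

On each pack the fixed card fails to appear with probability 22/23.
P(still missing after 75) = (22/23)^75 = 0.03565.

0.0357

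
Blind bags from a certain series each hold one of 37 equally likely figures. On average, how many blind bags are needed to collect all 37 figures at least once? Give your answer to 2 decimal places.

155.46

The wait to go from k to k+1 distinct figures is geometric with mean 37/(37-k).
E[T] = 37/37 + 37/36 + 37/35 + ... + 37/2 + 37/1 = 37·H_{37}.
H_{37} = 4.202, so E[T] = 155.459.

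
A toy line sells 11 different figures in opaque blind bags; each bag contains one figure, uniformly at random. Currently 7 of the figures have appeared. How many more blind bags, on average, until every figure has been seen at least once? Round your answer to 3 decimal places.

22.917

The wait to go from k to k+1 distinct figures is geometric with mean 11/(11-k).
Sum over k = 7,...,10: E = 11/4 + 11/3 + 11/2 + 11/1 = 22.9167.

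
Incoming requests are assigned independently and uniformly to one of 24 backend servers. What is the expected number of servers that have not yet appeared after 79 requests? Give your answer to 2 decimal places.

0.83

For each server, P(unseen after 79) = (23/24)^79 = 0.035.
By linearity of expectation, E[unseen] = 24·(23/24)^79 = 0.832.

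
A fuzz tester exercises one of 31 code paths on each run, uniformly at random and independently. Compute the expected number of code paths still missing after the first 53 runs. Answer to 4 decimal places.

5.4528

For each code path, P(unseen after 53) = (30/31)^53 = 0.17590.
By linearity of expectation, E[unseen] = 31·(30/31)^53 = 5.45279.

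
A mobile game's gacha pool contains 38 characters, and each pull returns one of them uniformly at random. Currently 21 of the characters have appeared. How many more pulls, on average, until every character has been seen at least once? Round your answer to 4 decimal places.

130.7030

From k distinct to k+1 distinct takes on average 38/(38-k) pulls.
Sum over k = 21,...,37: E = 38/17 + 38/16 + 38/15 + ... + 38/2 + 38/1 = 130.70300.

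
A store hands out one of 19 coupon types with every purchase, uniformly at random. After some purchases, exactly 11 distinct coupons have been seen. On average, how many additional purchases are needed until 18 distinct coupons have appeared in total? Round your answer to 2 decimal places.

The wait to go from k to k+1 distinct coupons is geometric with mean 19/(19-k).
Sum over k = 11,...,17: E = 19/8 + 19/7 + 19/6 + ... + 19/3 + 19/2 = 32.639.

32.64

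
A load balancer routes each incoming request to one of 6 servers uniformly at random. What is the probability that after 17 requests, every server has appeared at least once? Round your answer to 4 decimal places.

0.7446

Let A_i be the event that server i is missing after 17 requests. By inclusion–exclusion on the A_i,
P(all seen) = Σ_{j=0}^{6} (-1)^j C(6,j)((6-j)/6)^17
= 1.00000 - 0.27044 + 0.01522 - 0.00015 + 0.00000 - 0.00000 + 0.00000
= 0.74463.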